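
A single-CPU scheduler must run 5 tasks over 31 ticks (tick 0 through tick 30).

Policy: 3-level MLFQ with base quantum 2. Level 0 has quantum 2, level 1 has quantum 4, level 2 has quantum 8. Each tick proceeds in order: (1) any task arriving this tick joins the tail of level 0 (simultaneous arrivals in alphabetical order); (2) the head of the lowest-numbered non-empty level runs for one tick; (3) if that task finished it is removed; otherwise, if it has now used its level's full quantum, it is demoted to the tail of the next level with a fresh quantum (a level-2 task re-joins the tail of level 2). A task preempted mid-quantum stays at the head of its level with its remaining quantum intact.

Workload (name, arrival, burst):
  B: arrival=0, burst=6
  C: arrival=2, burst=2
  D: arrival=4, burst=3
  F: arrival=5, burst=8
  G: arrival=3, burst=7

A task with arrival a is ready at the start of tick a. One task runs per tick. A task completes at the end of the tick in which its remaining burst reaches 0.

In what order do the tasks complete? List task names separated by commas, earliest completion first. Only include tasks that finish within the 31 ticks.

completion order = C, B, D, G, F

t=0: L0/L1/L2 = B/-/- → run B
t=1: L0/L1/L2 = B/-/- → run B
t=2: L0/L1/L2 = C/B/- → run C
t=3: L0/L1/L2 = CG/B/- → run C
t=4: L0/L1/L2 = GD/B/- → run G
t=5: L0/L1/L2 = GDF/B/- → run G
t=6: L0/L1/L2 = DF/BG/- → run D
t=7: L0/L1/L2 = DF/BG/- → run D
t=8: L0/L1/L2 = F/BGD/- → run F
t=9: L0/L1/L2 = F/BGD/- → run F
t=10: L0/L1/L2 = -/BGDF/- → run B
t=11: L0/L1/L2 = -/BGDF/- → run B
t=12: L0/L1/L2 = -/BGDF/- → run B
t=13: L0/L1/L2 = -/BGDF/- → run B
t=14: L0/L1/L2 = -/GDF/- → run G
t=15: L0/L1/L2 = -/GDF/- → run G
t=16: L0/L1/L2 = -/GDF/- → run G
t=17: L0/L1/L2 = -/GDF/- → run G
t=18: L0/L1/L2 = -/DF/G → run D
t=19: L0/L1/L2 = -/F/G → run F
t=20: L0/L1/L2 = -/F/G → run F
t=21: L0/L1/L2 = -/F/G → run F
t=22: L0/L1/L2 = -/F/G → run F
t=23: L0/L1/L2 = -/-/GF → run G
t=24: L0/L1/L2 = -/-/F → run F
t=25: L0/L1/L2 = -/-/F → run F
t=26: (idle)
t=27: (idle)
t=28: (idle)
t=29: (idle)
t=30: (idle)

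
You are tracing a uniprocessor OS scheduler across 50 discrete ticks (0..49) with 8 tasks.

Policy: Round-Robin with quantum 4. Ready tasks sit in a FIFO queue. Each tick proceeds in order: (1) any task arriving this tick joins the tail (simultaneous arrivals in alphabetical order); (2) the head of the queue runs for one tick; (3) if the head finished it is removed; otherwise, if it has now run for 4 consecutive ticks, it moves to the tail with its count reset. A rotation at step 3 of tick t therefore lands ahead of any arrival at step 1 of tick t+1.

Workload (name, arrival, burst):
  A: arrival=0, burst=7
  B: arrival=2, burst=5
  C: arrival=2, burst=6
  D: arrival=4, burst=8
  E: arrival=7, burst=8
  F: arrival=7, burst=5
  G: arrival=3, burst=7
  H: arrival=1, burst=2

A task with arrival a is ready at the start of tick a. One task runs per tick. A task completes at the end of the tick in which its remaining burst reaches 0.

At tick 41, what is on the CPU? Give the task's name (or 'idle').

running at tick 41 = D

t=0: queue=[A] q_used=0 → run A
t=1: queue=[A,H] q_used=1 → run A
t=2: queue=[A,H,B,C] q_used=2 → run A
t=3: queue=[A,H,B,C,G] q_used=3 → run A
t=4: queue=[H,B,C,G,A,D] q_used=0 → run H
t=5: queue=[H,B,C,G,A,D] q_used=1 → run H
t=6: queue=[B,C,G,A,D] q_used=0 → run B
t=7: queue=[B,C,G,A,D,E,F] q_used=1 → run B
t=8: queue=[B,C,G,A,D,E,F] q_used=2 → run B
t=9: queue=[B,C,G,A,D,E,F] q_used=3 → run B
t=10: queue=[C,G,A,D,E,F,B] q_used=0 → run C
t=11: queue=[C,G,A,D,E,F,B] q_used=1 → run C
t=12: queue=[C,G,A,D,E,F,B] q_used=2 → run C
t=13: queue=[C,G,A,D,E,F,B] q_used=3 → run C
t=14: queue=[G,A,D,E,F,B,C] q_used=0 → run G
t=15: queue=[G,A,D,E,F,B,C] q_used=1 → run G
t=16: queue=[G,A,D,E,F,B,C] q_used=2 → run G
t=17: queue=[G,A,D,E,F,B,C] q_used=3 → run G
t=18: queue=[A,D,E,F,B,C,G] q_used=0 → run A
t=19: queue=[A,D,E,F,B,C,G] q_used=1 → run A
t=20: queue=[A,D,E,F,B,C,G] q_used=2 → run A
t=21: queue=[D,E,F,B,C,G] q_used=0 → run D
t=22: queue=[D,E,F,B,C,G] q_used=1 → run D
t=23: queue=[D,E,F,B,C,G] q_used=2 → run D
t=24: queue=[D,E,F,B,C,G] q_used=3 → run D
t=25: queue=[E,F,B,C,G,D] q_used=0 → run E
t=26: queue=[E,F,B,C,G,D] q_used=1 → run E
t=27: queue=[E,F,B,C,G,D] q_used=2 → run E
t=28: queue=[E,F,B,C,G,D] q_used=3 → run E
t=29: queue=[F,B,C,G,D,E] q_used=0 → run F
t=30: queue=[F,B,C,G,D,E] q_used=1 → run F
t=31: queue=[F,B,C,G,D,E] q_used=2 → run F
t=32: queue=[F,B,C,G,D,E] q_used=3 → run F
t=33: queue=[B,C,G,D,E,F] q_used=0 → run B
t=34: queue=[C,G,D,E,F] q_used=0 → run C
t=35: queue=[C,G,D,E,F] q_used=1 → run C
t=36: queue=[G,D,E,F] q_used=0 → run G
t=37: queue=[G,D,E,F] q_used=1 → run G
t=38: queue=[G,D,E,F] q_used=2 → run G
t=39: queue=[D,E,F] q_used=0 → run D
t=40: queue=[D,E,F] q_used=1 → run D
t=41: queue=[D,E,F] q_used=2 → run D
t=42: queue=[D,E,F] q_used=3 → run D
t=43: queue=[E,F] q_used=0 → run E
t=44: queue=[E,F] q_used=1 → run E
t=45: queue=[E,F] q_used=2 → run E
t=46: queue=[E,F] q_used=3 → run E
t=47: queue=[F] q_used=0 → run F
t=48: (idle)
t=49: (idle)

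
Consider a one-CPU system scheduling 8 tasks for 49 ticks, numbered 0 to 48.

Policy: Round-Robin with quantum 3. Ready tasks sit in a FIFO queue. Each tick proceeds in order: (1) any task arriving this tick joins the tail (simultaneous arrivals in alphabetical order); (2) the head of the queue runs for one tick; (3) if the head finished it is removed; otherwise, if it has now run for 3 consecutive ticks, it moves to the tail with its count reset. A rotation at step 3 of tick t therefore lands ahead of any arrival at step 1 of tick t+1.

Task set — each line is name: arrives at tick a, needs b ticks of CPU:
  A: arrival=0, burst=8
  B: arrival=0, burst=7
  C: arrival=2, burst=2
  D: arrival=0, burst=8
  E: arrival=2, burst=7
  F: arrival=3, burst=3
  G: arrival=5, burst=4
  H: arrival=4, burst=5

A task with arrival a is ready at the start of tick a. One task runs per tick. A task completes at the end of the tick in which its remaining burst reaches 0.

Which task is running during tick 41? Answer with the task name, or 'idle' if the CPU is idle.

running at tick 41 = D

t=0: queue=[A,B,D] q_used=0 → run A
t=1: queue=[A,B,D] q_used=1 → run A
t=2: queue=[A,B,D,C,E] q_used=2 → run A
t=3: queue=[B,D,C,E,A,F] q_used=0 → run B
t=4: queue=[B,D,C,E,A,F,H] q_used=1 → run B
t=5: queue=[B,D,C,E,A,F,H,G] q_used=2 → run B
t=6: queue=[D,C,E,A,F,H,G,B] q_used=0 → run D
t=7: queue=[D,C,E,A,F,H,G,B] q_used=1 → run D
t=8: queue=[D,C,E,A,F,H,G,B] q_used=2 → run D
t=9: queue=[C,E,A,F,H,G,B,D] q_used=0 → run C
t=10: queue=[C,E,A,F,H,G,B,D] q_used=1 → run C
t=11: queue=[E,A,F,H,G,B,D] q_used=0 → run E
t=12: queue=[E,A,F,H,G,B,D] q_used=1 → run E
t=13: queue=[E,A,F,H,G,B,D] q_used=2 → run E
t=14: queue=[A,F,H,G,B,D,E] q_used=0 → run A
t=15: queue=[A,F,H,G,B,D,E] q_used=1 → run A
t=16: queue=[A,F,H,G,B,D,E] q_used=2 → run A
t=17: queue=[F,H,G,B,D,E,A] q_used=0 → run F
t=18: queue=[F,H,G,B,D,E,A] q_used=1 → run F
t=19: queue=[F,H,G,B,D,E,A] q_used=2 → run F
t=20: queue=[H,G,B,D,E,A] q_used=0 → run H
t=21: queue=[H,G,B,D,E,A] q_used=1 → run H
t=22: queue=[H,G,B,D,E,A] q_used=2 → run H
t=23: queue=[G,B,D,E,A,H] q_used=0 → run G
t=24: queue=[G,B,D,E,A,H] q_used=1 → run G
t=25: queue=[G,B,D,E,A,H] q_used=2 → run G
t=26: queue=[B,D,E,A,H,G] q_used=0 → run B
t=27: queue=[B,D,E,A,H,G] q_used=1 → run B
t=28: queue=[B,D,E,A,H,G] q_used=2 → run B
t=29: queue=[D,E,A,H,G,B] q_used=0 → run D
t=30: queue=[D,E,A,H,G,B] q_used=1 → run D
t=31: queue=[D,E,A,H,G,B] q_used=2 → run D
t=32: queue=[E,A,H,G,B,D] q_used=0 → run E
t=33: queue=[E,A,H,G,B,D] q_used=1 → run E
t=34: queue=[E,A,H,G,B,D] q_used=2 → run E
t=35: queue=[A,H,G,B,D,E] q_used=0 → run A
t=36: queue=[A,H,G,B,D,E] q_used=1 → run A
t=37: queue=[H,G,B,D,E] q_used=0 → run H
t=38: queue=[H,G,B,D,E] q_used=1 → run H
t=39: queue=[G,B,D,E] q_used=0 → run G
t=40: queue=[B,D,E] q_used=0 → run B
t=41: queue=[D,E] q_used=0 → run D
t=42: queue=[D,E] q_used=1 → run D
t=43: queue=[E] q_used=0 → run E
t=44: (idle)
t=45: (idle)
t=46: (idle)
t=47: (idle)
t=48: (idle)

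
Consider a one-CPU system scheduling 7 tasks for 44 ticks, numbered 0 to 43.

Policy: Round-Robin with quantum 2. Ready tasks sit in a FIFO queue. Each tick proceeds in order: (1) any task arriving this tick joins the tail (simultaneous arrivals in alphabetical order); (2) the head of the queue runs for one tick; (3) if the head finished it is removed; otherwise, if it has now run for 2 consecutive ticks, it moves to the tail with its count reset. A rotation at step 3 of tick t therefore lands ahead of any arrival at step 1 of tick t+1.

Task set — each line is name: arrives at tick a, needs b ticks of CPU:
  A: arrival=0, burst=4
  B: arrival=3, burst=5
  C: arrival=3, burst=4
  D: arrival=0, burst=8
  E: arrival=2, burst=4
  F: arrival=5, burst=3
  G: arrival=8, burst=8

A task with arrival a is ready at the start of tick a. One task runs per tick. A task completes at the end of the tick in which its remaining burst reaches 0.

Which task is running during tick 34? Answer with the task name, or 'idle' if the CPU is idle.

running at tick 34 = G

t=0: queue=[A,D] q_used=0 → run A
t=1: queue=[A,D] q_used=1 → run A
t=2: queue=[D,A,E] q_used=0 → run D
t=3: queue=[D,A,E,B,C] q_used=1 → run D
t=4: queue=[A,E,B,C,D] q_used=0 → run A
t=5: queue=[A,E,B,C,D,F] q_used=1 → run A
t=6: queue=[E,B,C,D,F] q_used=0 → run E
t=7: queue=[E,B,C,D,F] q_used=1 → run E
t=8: queue=[B,C,D,F,E,G] q_used=0 → run B
t=9: queue=[B,C,D,F,E,G] q_used=1 → run B
t=10: queue=[C,D,F,E,G,B] q_used=0 → run C
t=11: queue=[C,D,F,E,G,B] q_used=1 → run C
t=12: queue=[D,F,E,G,B,C] q_used=0 → run D
t=13: queue=[D,F,E,G,B,C] q_used=1 → run D
t=14: queue=[F,E,G,B,C,D] q_used=0 → run F
t=15: queue=[F,E,G,B,C,D] q_used=1 → run F
t=16: queue=[E,G,B,C,D,F] q_used=0 → run E
t=17: queue=[E,G,B,C,D,F] q_used=1 → run E
t=18: queue=[G,B,C,D,F] q_used=0 → run G
t=19: queue=[G,B,C,D,F] q_used=1 → run G
t=20: queue=[B,C,D,F,G] q_used=0 → run B
t=21: queue=[B,C,D,F,G] q_used=1 → run B
t=22: queue=[C,D,F,G,B] q_used=0 → run C
t=23: queue=[C,D,F,G,B] q_used=1 → run C
t=24: queue=[D,F,G,B] q_used=0 → run D
t=25: queue=[D,F,G,B] q_used=1 → run D
t=26: queue=[F,G,B,D] q_used=0 → run F
t=27: queue=[G,B,D] q_used=0 → run G
t=28: queue=[G,B,D] q_used=1 → run G
t=29: queue=[B,D,G] q_used=0 → run B
t=30: queue=[D,G] q_used=0 → run D
t=31: queue=[D,G] q_used=1 → run D
t=32: queue=[G] q_used=0 → run G
t=33: queue=[G] q_used=1 → run G
t=34: queue=[G] q_used=0 → run G
t=35: queue=[G] q_used=1 → run G
t=36: (idle)
t=37: (idle)
t=38: (idle)
t=39: (idle)
t=40: (idle)
t=41: (idle)
t=42: (idle)
t=43: (idle)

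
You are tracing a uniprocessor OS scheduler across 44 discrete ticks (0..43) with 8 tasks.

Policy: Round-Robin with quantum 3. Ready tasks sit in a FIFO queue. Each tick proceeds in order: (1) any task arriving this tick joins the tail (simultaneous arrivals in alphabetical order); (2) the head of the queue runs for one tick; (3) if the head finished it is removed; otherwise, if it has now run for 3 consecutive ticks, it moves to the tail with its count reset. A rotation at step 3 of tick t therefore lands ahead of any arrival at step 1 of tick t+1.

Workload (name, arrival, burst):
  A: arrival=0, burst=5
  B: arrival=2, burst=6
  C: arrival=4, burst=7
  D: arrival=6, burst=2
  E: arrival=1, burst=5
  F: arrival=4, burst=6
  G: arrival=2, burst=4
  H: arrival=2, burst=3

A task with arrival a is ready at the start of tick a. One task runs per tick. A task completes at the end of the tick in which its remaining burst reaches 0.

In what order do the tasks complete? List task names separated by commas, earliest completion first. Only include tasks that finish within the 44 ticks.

t=0: queue=[A] q_used=0 → run A
t=1: queue=[A,E] q_used=1 → run A
t=2: queue=[A,E,B,G,H] q_used=2 → run A
t=3: queue=[E,B,G,H,A] q_used=0 → run E
t=4: queue=[E,B,G,H,A,C,F] q_used=1 → run E
t=5: queue=[E,B,G,H,A,C,F] q_used=2 → run E
t=6: queue=[B,G,H,A,C,F,E,D] q_used=0 → run B
t=7: queue=[B,G,H,A,C,F,E,D] q_used=1 → run B
t=8: queue=[B,G,H,A,C,F,E,D] q_used=2 → run B
t=9: queue=[G,H,A,C,F,E,D,B] q_used=0 → run G
t=10: queue=[G,H,A,C,F,E,D,B] q_used=1 → run G
t=11: queue=[G,H,A,C,F,E,D,B] q_used=2 → run G
t=12: queue=[H,A,C,F,E,D,B,G] q_used=0 → run H
t=13: queue=[H,A,C,F,E,D,B,G] q_used=1 → run H
t=14: queue=[H,A,C,F,E,D,B,G] q_used=2 → run H
t=15: queue=[A,C,F,E,D,B,G] q_used=0 → run A
t=16: queue=[A,C,F,E,D,B,G] q_used=1 → run A
t=17: queue=[C,F,E,D,B,G] q_used=0 → run C
t=18: queue=[C,F,E,D,B,G] q_used=1 → run C
t=19: queue=[C,F,E,D,B,G] q_used=2 → run C
t=20: queue=[F,E,D,B,G,C] q_used=0 → run F
t=21: queue=[F,E,D,B,G,C] q_used=1 → run F
t=22: queue=[F,E,D,B,G,C] q_used=2 → run F
t=23: queue=[E,D,B,G,C,F] q_used=0 → run E
t=24: queue=[E,D,B,G,C,F] q_used=1 → run E
t=25: queue=[D,B,G,C,F] q_used=0 → run D
t=26: queue=[D,B,G,C,F] q_used=1 → run D
t=27: queue=[B,G,C,F] q_used=0 → run B
t=28: queue=[B,G,C,F] q_used=1 → run B
t=29: queue=[B,G,C,F] q_used=2 → run B
t=30: queue=[G,C,F] q_used=0 → run G
t=31: queue=[C,F] q_used=0 → run C
t=32: queue=[C,F] q_used=1 → run C
t=33: queue=[C,F] q_used=2 → run C
t=34: queue=[F,C] q_used=0 → run F
t=35: queue=[F,C] q_used=1 → run F
t=36: queue=[F,C] q_used=2 → run F
t=37: queue=[C] q_used=0 → run C
t=38: (idle)
t=39: (idle)
t=40: (idle)
t=41: (idle)
t=42: (idle)
t=43: (idle)

completion order = H, A, E, D, B, G, F, C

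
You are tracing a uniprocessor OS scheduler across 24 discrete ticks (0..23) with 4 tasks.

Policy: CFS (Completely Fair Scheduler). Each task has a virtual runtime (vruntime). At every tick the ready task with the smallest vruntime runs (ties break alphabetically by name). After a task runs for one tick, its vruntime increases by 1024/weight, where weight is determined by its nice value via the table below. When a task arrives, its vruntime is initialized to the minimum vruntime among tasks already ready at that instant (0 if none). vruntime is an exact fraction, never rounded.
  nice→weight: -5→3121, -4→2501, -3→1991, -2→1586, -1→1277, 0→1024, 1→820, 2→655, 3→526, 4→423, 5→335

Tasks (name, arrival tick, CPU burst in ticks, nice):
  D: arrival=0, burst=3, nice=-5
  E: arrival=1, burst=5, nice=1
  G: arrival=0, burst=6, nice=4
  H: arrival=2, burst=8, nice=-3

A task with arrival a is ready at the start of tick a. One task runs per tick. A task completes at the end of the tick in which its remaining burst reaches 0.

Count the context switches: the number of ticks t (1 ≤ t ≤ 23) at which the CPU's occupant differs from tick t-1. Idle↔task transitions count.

context switches = 17

t=0: vr[D=0 G=0] → run D
t=1: vr[D=1024/3121 E=0 G=0] → run E
t=2: vr[D=1024/3121 E=256/205 G=0 H=0] → run G
t=3: vr[D=1024/3121 E=256/205 G=1024/423 H=0] → run H
t=4: vr[D=1024/3121 E=256/205 G=1024/423 H=1024/1991] → run D
t=5: vr[D=2048/3121 E=256/205 G=1024/423 H=1024/1991] → run H
t=6: vr[D=2048/3121 E=256/205 G=1024/423 H=2048/1991] → run D
t=7: vr[E=256/205 G=1024/423 H=2048/1991] → run H
t=8: vr[E=256/205 G=1024/423 H=3072/1991] → run E
t=9: vr[E=512/205 G=1024/423 H=3072/1991] → run H
t=10: vr[E=512/205 G=1024/423 H=4096/1991] → run H
t=11: vr[E=512/205 G=1024/423 H=5120/1991] → run G
t=12: vr[E=512/205 G=2048/423 H=5120/1991] → run E
t=13: vr[E=768/205 G=2048/423 H=5120/1991] → run H
t=14: vr[E=768/205 G=2048/423 H=6144/1991] → run H
t=15: vr[E=768/205 G=2048/423 H=7168/1991] → run H
t=16: vr[E=768/205 G=2048/423] → run E
t=17: vr[E=1024/205 G=2048/423] → run G
t=18: vr[E=1024/205 G=1024/141] → run E
t=19: vr[G=1024/141] → run G
t=20: vr[G=4096/423] → run G
t=21: vr[G=5120/423] → run G
t=22: (idle)
t=23: (idle)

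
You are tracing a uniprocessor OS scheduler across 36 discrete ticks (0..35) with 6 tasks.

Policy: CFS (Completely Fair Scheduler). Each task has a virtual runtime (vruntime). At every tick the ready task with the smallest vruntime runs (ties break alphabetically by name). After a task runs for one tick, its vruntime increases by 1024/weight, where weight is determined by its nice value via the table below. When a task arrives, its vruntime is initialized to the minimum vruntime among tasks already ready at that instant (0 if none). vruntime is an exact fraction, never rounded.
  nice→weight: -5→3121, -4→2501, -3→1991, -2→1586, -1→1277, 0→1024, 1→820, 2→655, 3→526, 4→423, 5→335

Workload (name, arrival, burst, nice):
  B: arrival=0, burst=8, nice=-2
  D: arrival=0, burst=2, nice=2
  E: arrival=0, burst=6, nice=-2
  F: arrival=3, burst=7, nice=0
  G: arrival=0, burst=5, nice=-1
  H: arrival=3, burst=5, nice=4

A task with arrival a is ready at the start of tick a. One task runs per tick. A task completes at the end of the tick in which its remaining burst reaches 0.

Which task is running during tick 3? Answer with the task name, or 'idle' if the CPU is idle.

t=0: vr[B=0 D=0 E=0 G=0] → run B
t=1: vr[B=512/793 D=0 E=0 G=0] → run D
t=2: vr[B=512/793 D=1024/655 E=0 G=0] → run E
t=3: vr[B=512/793 D=1024/655 E=512/793 F=0 G=0 H=0] → run F
t=4: vr[B=512/793 D=1024/655 E=512/793 F=1 G=0 H=0] → run G
t=5: vr[B=512/793 D=1024/655 E=512/793 F=1 G=1024/1277 H=0] → run H
t=6: vr[B=512/793 D=1024/655 E=512/793 F=1 G=1024/1277 H=1024/423] → run B
t=7: vr[B=1024/793 D=1024/655 E=512/793 F=1 G=1024/1277 H=1024/423] → run E
t=8: vr[B=1024/793 D=1024/655 E=1024/793 F=1 G=1024/1277 H=1024/423] → run G
t=9: vr[B=1024/793 D=1024/655 E=1024/793 F=1 G=2048/1277 H=1024/423] → run F
t=10: vr[B=1024/793 D=1024/655 E=1024/793 F=2 G=2048/1277 H=1024/423] → run B
t=11: vr[B=1536/793 D=1024/655 E=1024/793 F=2 G=2048/1277 H=1024/423] → run E
t=12: vr[B=1536/793 D=1024/655 E=1536/793 F=2 G=2048/1277 H=1024/423] → run D
t=13: vr[B=1536/793 E=1536/793 F=2 G=2048/1277 H=1024/423] → run G
t=14: vr[B=1536/793 E=1536/793 F=2 G=3072/1277 H=1024/423] → run B
t=15: vr[B=2048/793 E=1536/793 F=2 G=3072/1277 H=1024/423] → run E
t=16: vr[B=2048/793 E=2048/793 F=2 G=3072/1277 H=1024/423] → run F
t=17: vr[B=2048/793 E=2048/793 F=3 G=3072/1277 H=1024/423] → run G
t=18: vr[B=2048/793 E=2048/793 F=3 G=4096/1277 H=1024/423] → run H
t=19: vr[B=2048/793 E=2048/793 F=3 G=4096/1277 H=2048/423] → run B
t=20: vr[B=2560/793 E=2048/793 F=3 G=4096/1277 H=2048/423] → run E
t=21: vr[B=2560/793 E=2560/793 F=3 G=4096/1277 H=2048/423] → run F
t=22: vr[B=2560/793 E=2560/793 F=4 G=4096/1277 H=2048/423] → run G
t=23: vr[B=2560/793 E=2560/793 F=4 H=2048/423] → run B
t=24: vr[B=3072/793 E=2560/793 F=4 H=2048/423] → run E
t=25: vr[B=3072/793 F=4 H=2048/423] → run B
t=26: vr[B=3584/793 F=4 H=2048/423] → run F
t=27: vr[B=3584/793 F=5 H=2048/423] → run B
t=28: vr[F=5 H=2048/423] → run H
t=29: vr[F=5 H=1024/141] → run F
t=30: vr[F=6 H=1024/141] → run F
t=31: vr[H=1024/141] → run H
t=32: vr[H=4096/423] → run H
t=33: (idle)
t=34: (idle)
t=35: (idle)

running at tick 3 = F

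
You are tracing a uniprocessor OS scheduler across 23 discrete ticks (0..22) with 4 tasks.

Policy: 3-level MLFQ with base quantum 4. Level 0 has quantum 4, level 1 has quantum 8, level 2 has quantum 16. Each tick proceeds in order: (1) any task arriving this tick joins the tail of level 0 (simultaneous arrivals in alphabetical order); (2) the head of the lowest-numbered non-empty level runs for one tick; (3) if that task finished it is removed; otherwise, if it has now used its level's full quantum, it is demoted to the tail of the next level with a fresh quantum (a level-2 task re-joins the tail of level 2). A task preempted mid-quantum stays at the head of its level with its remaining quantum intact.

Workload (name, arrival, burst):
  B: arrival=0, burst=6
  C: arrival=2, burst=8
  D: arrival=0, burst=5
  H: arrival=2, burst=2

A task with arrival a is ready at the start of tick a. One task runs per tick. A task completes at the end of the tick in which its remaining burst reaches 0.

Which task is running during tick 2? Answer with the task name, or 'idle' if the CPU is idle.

running at tick 2 = B

t=0: L0/L1/L2 = BD/-/- → run B
t=1: L0/L1/L2 = BD/-/- → run B
t=2: L0/L1/L2 = BDCH/-/- → run B
t=3: L0/L1/L2 = BDCH/-/- → run B
t=4: L0/L1/L2 = DCH/B/- → run D
t=5: L0/L1/L2 = DCH/B/- → run D
t=6: L0/L1/L2 = DCH/B/- → run D
t=7: L0/L1/L2 = DCH/B/- → run D
t=8: L0/L1/L2 = CH/BD/- → run C
t=9: L0/L1/L2 = CH/BD/- → run C
t=10: L0/L1/L2 = CH/BD/- → run C
t=11: L0/L1/L2 = CH/BD/- → run C
t=12: L0/L1/L2 = H/BDC/- → run H
t=13: L0/L1/L2 = H/BDC/- → run H
t=14: L0/L1/L2 = -/BDC/- → run B
t=15: L0/L1/L2 = -/BDC/- → run B
t=16: L0/L1/L2 = -/DC/- → run D
t=17: L0/L1/L2 = -/C/- → run C
t=18: L0/L1/L2 = -/C/- → run C
t=19: L0/L1/L2 = -/C/- → run C
t=20: L0/L1/L2 = -/C/- → run C
t=21: (idle)
t=22: (idle)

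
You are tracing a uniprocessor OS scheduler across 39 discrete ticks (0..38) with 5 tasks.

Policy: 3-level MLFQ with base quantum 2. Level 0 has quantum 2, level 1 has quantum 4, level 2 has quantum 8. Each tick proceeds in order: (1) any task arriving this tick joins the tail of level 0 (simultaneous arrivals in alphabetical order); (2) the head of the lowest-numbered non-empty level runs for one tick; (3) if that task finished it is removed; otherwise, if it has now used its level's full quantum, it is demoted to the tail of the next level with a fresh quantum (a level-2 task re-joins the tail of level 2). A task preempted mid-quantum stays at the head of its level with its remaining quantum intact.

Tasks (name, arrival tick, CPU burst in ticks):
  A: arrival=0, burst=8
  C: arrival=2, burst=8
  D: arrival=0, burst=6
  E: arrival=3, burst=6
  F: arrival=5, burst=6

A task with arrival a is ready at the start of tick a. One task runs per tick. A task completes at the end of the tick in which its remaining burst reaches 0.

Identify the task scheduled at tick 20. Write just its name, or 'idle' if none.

running at tick 20 = C

t=0: L0/L1/L2 = AD/-/- → run A
t=1: L0/L1/L2 = AD/-/- → run A
t=2: L0/L1/L2 = DC/A/- → run D
t=3: L0/L1/L2 = DCE/A/- → run D
t=4: L0/L1/L2 = CE/AD/- → run C
t=5: L0/L1/L2 = CEF/AD/- → run C
t=6: L0/L1/L2 = EF/ADC/- → run E
t=7: L0/L1/L2 = EF/ADC/- → run E
t=8: L0/L1/L2 = F/ADCE/- → run F
t=9: L0/L1/L2 = F/ADCE/- → run F
t=10: L0/L1/L2 = -/ADCEF/- → run A
t=11: L0/L1/L2 = -/ADCEF/- → run A
t=12: L0/L1/L2 = -/ADCEF/- → run A
t=13: L0/L1/L2 = -/ADCEF/- → run A
t=14: L0/L1/L2 = -/DCEF/A → run D
t=15: L0/L1/L2 = -/DCEF/A → run D
t=16: L0/L1/L2 = -/DCEF/A → run D
t=17: L0/L1/L2 = -/DCEF/A → run D
t=18: L0/L1/L2 = -/CEF/A → run C
t=19: L0/L1/L2 = -/CEF/A → run C
t=20: L0/L1/L2 = -/CEF/A → run C
t=21: L0/L1/L2 = -/CEF/A → run C
t=22: L0/L1/L2 = -/EF/AC → run E
t=23: L0/L1/L2 = -/EF/AC → run E
t=24: L0/L1/L2 = -/EF/AC → run E
t=25: L0/L1/L2 = -/EF/AC → run E
t=26: L0/L1/L2 = -/F/AC → run F
t=27: L0/L1/L2 = -/F/AC → run F
t=28: L0/L1/L2 = -/F/AC → run F
t=29: L0/L1/L2 = -/F/AC → run F
t=30: L0/L1/L2 = -/-/AC → run A
t=31: L0/L1/L2 = -/-/AC → run A
t=32: L0/L1/L2 = -/-/C → run C
t=33: L0/L1/L2 = -/-/C → run C
t=34: (idle)
t=35: (idle)
t=36: (idle)
t=37: (idle)
t=38: (idle)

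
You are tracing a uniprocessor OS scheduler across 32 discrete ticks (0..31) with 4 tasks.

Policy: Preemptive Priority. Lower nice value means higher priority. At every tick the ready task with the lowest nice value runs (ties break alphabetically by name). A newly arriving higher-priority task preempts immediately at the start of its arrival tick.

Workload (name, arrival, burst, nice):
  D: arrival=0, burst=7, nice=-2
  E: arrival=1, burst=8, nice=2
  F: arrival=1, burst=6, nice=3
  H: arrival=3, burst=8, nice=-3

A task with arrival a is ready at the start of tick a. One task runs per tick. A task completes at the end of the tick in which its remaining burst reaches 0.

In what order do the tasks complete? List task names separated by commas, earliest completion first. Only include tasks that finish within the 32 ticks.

completion order = H, D, E, F

t=0: ready={D} → run D
t=1: ready={D,E,F} → run D
t=2: ready={D,E,F} → run D
t=3: ready={D,E,F,H} → run H
t=4: ready={D,E,F,H} → run H
t=5: ready={D,E,F,H} → run H
t=6: ready={D,E,F,H} → run H
t=7: ready={D,E,F,H} → run H
t=8: ready={D,E,F,H} → run H
t=9: ready={D,E,F,H} → run H
t=10: ready={D,E,F,H} → run H
t=11: ready={D,E,F} → run D
t=12: ready={D,E,F} → run D
t=13: ready={D,E,F} → run D
t=14: ready={D,E,F} → run D
t=15: ready={E,F} → run E
t=16: ready={E,F} → run E
t=17: ready={E,F} → run E
t=18: ready={E,F} → run E
t=19: ready={E,F} → run E
t=20: ready={E,F} → run E
t=21: ready={E,F} → run E
t=22: ready={E,F} → run E
t=23: ready={F} → run F
t=24: ready={F} → run F
t=25: ready={F} → run F
t=26: ready={F} → run F
t=27: ready={F} → run F
t=28: ready={F} → run F
t=29: (idle)
t=30: (idle)
t=31: (idle)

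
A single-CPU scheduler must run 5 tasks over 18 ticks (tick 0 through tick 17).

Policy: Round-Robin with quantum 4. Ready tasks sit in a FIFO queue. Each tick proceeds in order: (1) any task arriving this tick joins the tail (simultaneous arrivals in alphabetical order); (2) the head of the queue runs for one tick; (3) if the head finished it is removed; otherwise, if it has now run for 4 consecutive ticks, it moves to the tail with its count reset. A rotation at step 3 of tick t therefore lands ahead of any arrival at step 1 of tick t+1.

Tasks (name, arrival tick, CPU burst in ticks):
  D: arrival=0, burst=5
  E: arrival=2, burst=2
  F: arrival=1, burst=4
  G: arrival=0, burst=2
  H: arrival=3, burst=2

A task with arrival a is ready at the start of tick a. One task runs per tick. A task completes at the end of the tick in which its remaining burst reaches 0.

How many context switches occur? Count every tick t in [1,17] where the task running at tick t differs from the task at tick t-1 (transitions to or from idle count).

t=0: queue=[D,G] q_used=0 → run D
t=1: queue=[D,G,F] q_used=1 → run D
t=2: queue=[D,G,F,E] q_used=2 → run D
t=3: queue=[D,G,F,E,H] q_used=3 → run D
t=4: queue=[G,F,E,H,D] q_used=0 → run G
t=5: queue=[G,F,E,H,D] q_used=1 → run G
t=6: queue=[F,E,H,D] q_used=0 → run F
t=7: queue=[F,E,H,D] q_used=1 → run F
t=8: queue=[F,E,H,D] q_used=2 → run F
t=9: queue=[F,E,H,D] q_used=3 → run F
t=10: queue=[E,H,D] q_used=0 → run E
t=11: queue=[E,H,D] q_used=1 → run E
t=12: queue=[H,D] q_used=0 → run H
t=13: queue=[H,D] q_used=1 → run H
t=14: queue=[D] q_used=0 → run D
t=15: (idle)
t=16: (idle)
t=17: (idle)

context switches = 6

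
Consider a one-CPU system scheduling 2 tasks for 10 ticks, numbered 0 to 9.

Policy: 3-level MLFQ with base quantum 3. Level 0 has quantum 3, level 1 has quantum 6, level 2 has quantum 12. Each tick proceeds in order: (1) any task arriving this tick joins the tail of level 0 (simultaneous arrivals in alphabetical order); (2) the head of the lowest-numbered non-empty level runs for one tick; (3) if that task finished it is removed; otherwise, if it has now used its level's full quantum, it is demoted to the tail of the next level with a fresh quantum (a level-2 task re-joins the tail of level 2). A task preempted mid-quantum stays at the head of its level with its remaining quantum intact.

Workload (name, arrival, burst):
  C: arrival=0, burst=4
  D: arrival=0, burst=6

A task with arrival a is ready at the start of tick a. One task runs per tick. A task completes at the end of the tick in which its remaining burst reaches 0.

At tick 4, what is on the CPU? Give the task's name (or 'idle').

running at tick 4 = D

t=0: L0/L1/L2 = CD/-/- → run C
t=1: L0/L1/L2 = CD/-/- → run C
t=2: L0/L1/L2 = CD/-/- → run C
t=3: L0/L1/L2 = D/C/- → run D
t=4: L0/L1/L2 = D/C/- → run D
t=5: L0/L1/L2 = D/C/- → run D
t=6: L0/L1/L2 = -/CD/- → run C
t=7: L0/L1/L2 = -/D/- → run D
t=8: L0/L1/L2 = -/D/- → run D
t=9: L0/L1/L2 = -/D/- → run D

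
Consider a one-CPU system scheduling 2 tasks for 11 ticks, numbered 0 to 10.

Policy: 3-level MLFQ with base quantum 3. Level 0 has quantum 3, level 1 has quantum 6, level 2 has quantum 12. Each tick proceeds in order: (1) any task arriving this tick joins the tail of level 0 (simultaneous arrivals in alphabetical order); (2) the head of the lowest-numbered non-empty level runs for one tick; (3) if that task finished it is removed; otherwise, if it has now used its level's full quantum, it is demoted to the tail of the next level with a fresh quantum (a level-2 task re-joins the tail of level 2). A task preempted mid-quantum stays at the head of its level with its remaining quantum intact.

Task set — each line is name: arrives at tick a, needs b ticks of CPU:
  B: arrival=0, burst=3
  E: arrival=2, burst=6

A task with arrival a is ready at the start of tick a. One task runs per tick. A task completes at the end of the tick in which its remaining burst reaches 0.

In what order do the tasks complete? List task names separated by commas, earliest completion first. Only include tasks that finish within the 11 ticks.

completion order = B, E

t=0: L0/L1/L2 = B/-/- → run B
t=1: L0/L1/L2 = B/-/- → run B
t=2: L0/L1/L2 = BE/-/- → run B
t=3: L0/L1/L2 = E/-/- → run E
t=4: L0/L1/L2 = E/-/- → run E
t=5: L0/L1/L2 = E/-/- → run E
t=6: L0/L1/L2 = -/E/- → run E
t=7: L0/L1/L2 = -/E/- → run E
t=8: L0/L1/L2 = -/E/- → run E
t=9: (idle)
t=10: (idle)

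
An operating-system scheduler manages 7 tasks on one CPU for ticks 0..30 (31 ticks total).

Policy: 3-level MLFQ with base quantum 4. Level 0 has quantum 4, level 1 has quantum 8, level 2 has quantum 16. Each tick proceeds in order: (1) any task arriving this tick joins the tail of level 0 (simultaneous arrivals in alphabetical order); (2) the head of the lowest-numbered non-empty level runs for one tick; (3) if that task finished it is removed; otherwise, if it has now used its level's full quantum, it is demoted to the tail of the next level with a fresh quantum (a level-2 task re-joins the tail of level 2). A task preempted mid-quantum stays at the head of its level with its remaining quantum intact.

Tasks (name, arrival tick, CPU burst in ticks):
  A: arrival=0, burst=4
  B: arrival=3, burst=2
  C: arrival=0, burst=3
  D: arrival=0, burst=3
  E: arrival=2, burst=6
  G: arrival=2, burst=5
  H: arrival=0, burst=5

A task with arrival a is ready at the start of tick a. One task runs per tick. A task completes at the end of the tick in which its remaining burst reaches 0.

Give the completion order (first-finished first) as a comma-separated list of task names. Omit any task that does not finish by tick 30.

t=0: L0/L1/L2 = ACDH/-/- → run A
t=1: L0/L1/L2 = ACDH/-/- → run A
t=2: L0/L1/L2 = ACDHEG/-/- → run A
t=3: L0/L1/L2 = ACDHEGB/-/- → run A
t=4: L0/L1/L2 = CDHEGB/-/- → run C
t=5: L0/L1/L2 = CDHEGB/-/- → run C
t=6: L0/L1/L2 = CDHEGB/-/- → run C
t=7: L0/L1/L2 = DHEGB/-/- → run D
t=8: L0/L1/L2 = DHEGB/-/- → run D
t=9: L0/L1/L2 = DHEGB/-/- → run D
t=10: L0/L1/L2 = HEGB/-/- → run H
t=11: L0/L1/L2 = HEGB/-/- → run H
t=12: L0/L1/L2 = HEGB/-/- → run H
t=13: L0/L1/L2 = HEGB/-/- → run H
t=14: L0/L1/L2 = EGB/H/- → run E
t=15: L0/L1/L2 = EGB/H/- → run E
t=16: L0/L1/L2 = EGB/H/- → run E
t=17: L0/L1/L2 = EGB/H/- → run E
t=18: L0/L1/L2 = GB/HE/- → run G
t=19: L0/L1/L2 = GB/HE/- → run G
t=20: L0/L1/L2 = GB/HE/- → run G
t=21: L0/L1/L2 = GB/HE/- → run G
t=22: L0/L1/L2 = B/HEG/- → run B
t=23: L0/L1/L2 = B/HEG/- → run B
t=24: L0/L1/L2 = -/HEG/- → run H
t=25: L0/L1/L2 = -/EG/- → run E
t=26: L0/L1/L2 = -/EG/- → run E
t=27: L0/L1/L2 = -/G/- → run G
t=28: (idle)
t=29: (idle)
t=30: (idle)

completion order = A, C, D, B, H, E, G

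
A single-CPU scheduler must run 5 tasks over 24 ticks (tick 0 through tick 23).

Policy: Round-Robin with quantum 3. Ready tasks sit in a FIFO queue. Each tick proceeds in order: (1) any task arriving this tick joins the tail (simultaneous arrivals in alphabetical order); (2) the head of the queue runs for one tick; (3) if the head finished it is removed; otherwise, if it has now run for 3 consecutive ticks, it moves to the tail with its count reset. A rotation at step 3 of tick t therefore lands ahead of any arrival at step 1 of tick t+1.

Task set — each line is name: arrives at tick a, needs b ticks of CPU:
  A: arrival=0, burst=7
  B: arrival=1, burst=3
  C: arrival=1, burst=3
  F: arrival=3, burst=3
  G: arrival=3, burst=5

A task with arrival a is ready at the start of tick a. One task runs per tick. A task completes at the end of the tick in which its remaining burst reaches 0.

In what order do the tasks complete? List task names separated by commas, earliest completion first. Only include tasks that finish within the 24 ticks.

t=0: queue=[A] q_used=0 → run A
t=1: queue=[A,B,C] q_used=1 → run A
t=2: queue=[A,B,C] q_used=2 → run A
t=3: queue=[B,C,A,F,G] q_used=0 → run B
t=4: queue=[B,C,A,F,G] q_used=1 → run B
t=5: queue=[B,C,A,F,G] q_used=2 → run B
t=6: queue=[C,A,F,G] q_used=0 → run C
t=7: queue=[C,A,F,G] q_used=1 → run C
t=8: queue=[C,A,F,G] q_used=2 → run C
t=9: queue=[A,F,G] q_used=0 → run A
t=10: queue=[A,F,G] q_used=1 → run A
t=11: queue=[A,F,G] q_used=2 → run A
t=12: queue=[F,G,A] q_used=0 → run F
t=13: queue=[F,G,A] q_used=1 → run F
t=14: queue=[F,G,A] q_used=2 → run F
t=15: queue=[G,A] q_used=0 → run G
t=16: queue=[G,A] q_used=1 → run G
t=17: queue=[G,A] q_used=2 → run G
t=18: queue=[A,G] q_used=0 → run A
t=19: queue=[G] q_used=0 → run G
t=20: queue=[G] q_used=1 → run G
t=21: (idle)
t=22: (idle)
t=23: (idle)

completion order = B, C, F, A, G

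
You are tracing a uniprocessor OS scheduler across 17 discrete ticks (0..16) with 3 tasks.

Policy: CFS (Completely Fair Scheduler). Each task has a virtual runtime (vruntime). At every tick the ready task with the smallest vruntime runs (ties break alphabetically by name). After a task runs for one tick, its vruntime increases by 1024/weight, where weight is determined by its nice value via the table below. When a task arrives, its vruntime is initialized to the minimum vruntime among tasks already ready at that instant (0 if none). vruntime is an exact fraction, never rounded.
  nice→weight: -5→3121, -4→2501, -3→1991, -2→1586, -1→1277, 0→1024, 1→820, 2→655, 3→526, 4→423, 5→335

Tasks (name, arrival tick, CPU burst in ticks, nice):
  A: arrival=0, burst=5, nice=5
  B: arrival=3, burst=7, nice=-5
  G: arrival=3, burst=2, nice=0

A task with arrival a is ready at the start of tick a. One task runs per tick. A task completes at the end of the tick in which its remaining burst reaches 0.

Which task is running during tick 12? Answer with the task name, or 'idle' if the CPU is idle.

running at tick 12 = B

t=0: vr[A=0] → run A
t=1: vr[A=1024/335] → run A
t=2: vr[A=2048/335] → run A
t=3: vr[A=3072/335 B=3072/335 G=3072/335] → run A
t=4: vr[A=4096/335 B=3072/335 G=3072/335] → run B
t=5: vr[A=4096/335 B=9930752/1045535 G=3072/335] → run G
t=6: vr[A=4096/335 B=9930752/1045535 G=3407/335] → run B
t=7: vr[A=4096/335 B=10273792/1045535 G=3407/335] → run B
t=8: vr[A=4096/335 B=10616832/1045535 G=3407/335] → run B
t=9: vr[A=4096/335 B=10959872/1045535 G=3407/335] → run G
t=10: vr[A=4096/335 B=10959872/1045535] → run B
t=11: vr[A=4096/335 B=11302912/1045535] → run B
t=12: vr[A=4096/335 B=11645952/1045535] → run B
t=13: vr[A=4096/335] → run A
t=14: (idle)
t=15: (idle)
t=16: (idle)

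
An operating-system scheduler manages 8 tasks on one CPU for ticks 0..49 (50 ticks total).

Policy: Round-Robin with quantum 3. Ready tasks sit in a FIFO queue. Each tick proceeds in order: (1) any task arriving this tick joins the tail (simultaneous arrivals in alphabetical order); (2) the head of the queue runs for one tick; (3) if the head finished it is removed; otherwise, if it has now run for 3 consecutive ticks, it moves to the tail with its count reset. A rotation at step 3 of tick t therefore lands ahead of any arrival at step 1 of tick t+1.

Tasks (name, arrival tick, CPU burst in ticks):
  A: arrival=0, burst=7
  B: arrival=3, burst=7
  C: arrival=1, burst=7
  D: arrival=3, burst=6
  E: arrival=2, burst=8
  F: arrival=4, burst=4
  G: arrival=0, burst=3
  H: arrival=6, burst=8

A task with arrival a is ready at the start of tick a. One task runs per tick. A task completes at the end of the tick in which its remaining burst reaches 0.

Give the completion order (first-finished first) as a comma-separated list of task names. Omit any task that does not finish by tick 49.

completion order = G, A, D, F, C, E, B, H

t=0: queue=[A,G] q_used=0 → run A
t=1: queue=[A,G,C] q_used=1 → run A
t=2: queue=[A,G,C,E] q_used=2 → run A
t=3: queue=[G,C,E,A,B,D] q_used=0 → run G
t=4: queue=[G,C,E,A,B,D,F] q_used=1 → run G
t=5: queue=[G,C,E,A,B,D,F] q_used=2 → run G
t=6: queue=[C,E,A,B,D,F,H] q_used=0 → run C
t=7: queue=[C,E,A,B,D,F,H] q_used=1 → run C
t=8: queue=[C,E,A,B,D,F,H] q_used=2 → run C
t=9: queue=[E,A,B,D,F,H,C] q_used=0 → run E
t=10: queue=[E,A,B,D,F,H,C] q_used=1 → run E
t=11: queue=[E,A,B,D,F,H,C] q_used=2 → run E
t=12: queue=[A,B,D,F,H,C,E] q_used=0 → run A
t=13: queue=[A,B,D,F,H,C,E] q_used=1 → run A
t=14: queue=[A,B,D,F,H,C,E] q_used=2 → run A
t=15: queue=[B,D,F,H,C,E,A] q_used=0 → run B
t=16: queue=[B,D,F,H,C,E,A] q_used=1 → run B
t=17: queue=[B,D,F,H,C,E,A] q_used=2 → run B
t=18: queue=[D,F,H,C,E,A,B] q_used=0 → run D
t=19: queue=[D,F,H,C,E,A,B] q_used=1 → run D
t=20: queue=[D,F,H,C,E,A,B] q_used=2 → run D
t=21: queue=[F,H,C,E,A,B,D] q_used=0 → run F
t=22: queue=[F,H,C,E,A,B,D] q_used=1 → run F
t=23: queue=[F,H,C,E,A,B,D] q_used=2 → run F
t=24: queue=[H,C,E,A,B,D,F] q_used=0 → run H
t=25: queue=[H,C,E,A,B,D,F] q_used=1 → run H
t=26: queue=[H,C,E,A,B,D,F] q_used=2 → run H
t=27: queue=[C,E,A,B,D,F,H] q_used=0 → run C
t=28: queue=[C,E,A,B,D,F,H] q_used=1 → run C
t=29: queue=[C,E,A,B,D,F,H] q_used=2 → run C
t=30: queue=[E,A,B,D,F,H,C] q_used=0 → run E
t=31: queue=[E,A,B,D,F,H,C] q_used=1 → run E
t=32: queue=[E,A,B,D,F,H,C] q_used=2 → run E
t=33: queue=[A,B,D,F,H,C,E] q_used=0 → run A
t=34: queue=[B,D,F,H,C,E] q_used=0 → run B
t=35: queue=[B,D,F,H,C,E] q_used=1 → run B
t=36: queue=[B,D,F,H,C,E] q_used=2 → run B
t=37: queue=[D,F,H,C,E,B] q_used=0 → run D
t=38: queue=[D,F,H,C,E,B] q_used=1 → run D
t=39: queue=[D,F,H,C,E,B] q_used=2 → run D
t=40: queue=[F,H,C,E,B] q_used=0 → run F
t=41: queue=[H,C,E,B] q_used=0 → run H
t=42: queue=[H,C,E,B] q_used=1 → run H
t=43: queue=[H,C,E,B] q_used=2 → run H
t=44: queue=[C,E,B,H] q_used=0 → run C
t=45: queue=[E,B,H] q_used=0 → run E
t=46: queue=[E,B,H] q_used=1 → run E
t=47: queue=[B,H] q_used=0 → run B
t=48: queue=[H] q_used=0 → run H
t=49: queue=[H] q_used=1 → run H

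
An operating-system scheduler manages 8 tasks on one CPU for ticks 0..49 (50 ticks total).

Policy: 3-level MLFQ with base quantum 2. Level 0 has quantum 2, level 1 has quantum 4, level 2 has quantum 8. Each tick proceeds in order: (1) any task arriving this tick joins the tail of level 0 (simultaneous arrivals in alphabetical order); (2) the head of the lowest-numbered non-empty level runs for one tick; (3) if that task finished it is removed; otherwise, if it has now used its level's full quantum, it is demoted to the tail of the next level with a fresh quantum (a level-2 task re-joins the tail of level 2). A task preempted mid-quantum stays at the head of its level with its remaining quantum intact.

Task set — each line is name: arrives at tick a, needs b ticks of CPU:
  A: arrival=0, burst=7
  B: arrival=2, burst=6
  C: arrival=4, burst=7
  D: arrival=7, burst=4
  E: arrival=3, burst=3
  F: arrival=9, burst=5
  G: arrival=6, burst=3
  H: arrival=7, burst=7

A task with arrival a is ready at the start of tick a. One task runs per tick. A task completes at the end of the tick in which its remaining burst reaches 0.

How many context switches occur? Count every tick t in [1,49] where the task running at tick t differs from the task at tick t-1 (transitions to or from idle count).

t=0: L0/L1/L2 = A/-/- → run A
t=1: L0/L1/L2 = A/-/- → run A
t=2: L0/L1/L2 = B/A/- → run B
t=3: L0/L1/L2 = BE/A/- → run B
t=4: L0/L1/L2 = EC/AB/- → run E
t=5: L0/L1/L2 = EC/AB/- → run E
t=6: L0/L1/L2 = CG/ABE/- → run C
t=7: L0/L1/L2 = CGDH/ABE/- → run C
t=8: L0/L1/L2 = GDH/ABEC/- → run G
t=9: L0/L1/L2 = GDHF/ABEC/- → run G
t=10: L0/L1/L2 = DHF/ABECG/- → run D
t=11: L0/L1/L2 = DHF/ABECG/- → run D
t=12: L0/L1/L2 = HF/ABECGD/- → run H
t=13: L0/L1/L2 = HF/ABECGD/- → run H
t=14: L0/L1/L2 = F/ABECGDH/- → run F
t=15: L0/L1/L2 = F/ABECGDH/- → run F
t=16: L0/L1/L2 = -/ABECGDHF/- → run A
t=17: L0/L1/L2 = -/ABECGDHF/- → run A
t=18: L0/L1/L2 = -/ABECGDHF/- → run A
t=19: L0/L1/L2 = -/ABECGDHF/- → run A
t=20: L0/L1/L2 = -/BECGDHF/A → run B
t=21: L0/L1/L2 = -/BECGDHF/A → run B
t=22: L0/L1/L2 = -/BECGDHF/A → run B
t=23: L0/L1/L2 = -/BECGDHF/A → run B
t=24: L0/L1/L2 = -/ECGDHF/A → run E
t=25: L0/L1/L2 = -/CGDHF/A → run C
t=26: L0/L1/L2 = -/CGDHF/A → run C
t=27: L0/L1/L2 = -/CGDHF/A → run C
t=28: L0/L1/L2 = -/CGDHF/A → run C
t=29: L0/L1/L2 = -/GDHF/AC → run G
t=30: L0/L1/L2 = -/DHF/AC → run D
t=31: L0/L1/L2 = -/DHF/AC → run D
t=32: L0/L1/L2 = -/HF/AC → run H
t=33: L0/L1/L2 = -/HF/AC → run H
t=34: L0/L1/L2 = -/HF/AC → run H
t=35: L0/L1/L2 = -/HF/AC → run H
t=36: L0/L1/L2 = -/F/ACH → run F
t=37: L0/L1/L2 = -/F/ACH → run F
t=38: L0/L1/L2 = -/F/ACH → run F
t=39: L0/L1/L2 = -/-/ACH → run A
t=40: L0/L1/L2 = -/-/CH → run C
t=41: L0/L1/L2 = -/-/H → run H
t=42: (idle)
t=43: (idle)
t=44: (idle)
t=45: (idle)
t=46: (idle)
t=47: (idle)
t=48: (idle)
t=49: (idle)

context switches = 19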